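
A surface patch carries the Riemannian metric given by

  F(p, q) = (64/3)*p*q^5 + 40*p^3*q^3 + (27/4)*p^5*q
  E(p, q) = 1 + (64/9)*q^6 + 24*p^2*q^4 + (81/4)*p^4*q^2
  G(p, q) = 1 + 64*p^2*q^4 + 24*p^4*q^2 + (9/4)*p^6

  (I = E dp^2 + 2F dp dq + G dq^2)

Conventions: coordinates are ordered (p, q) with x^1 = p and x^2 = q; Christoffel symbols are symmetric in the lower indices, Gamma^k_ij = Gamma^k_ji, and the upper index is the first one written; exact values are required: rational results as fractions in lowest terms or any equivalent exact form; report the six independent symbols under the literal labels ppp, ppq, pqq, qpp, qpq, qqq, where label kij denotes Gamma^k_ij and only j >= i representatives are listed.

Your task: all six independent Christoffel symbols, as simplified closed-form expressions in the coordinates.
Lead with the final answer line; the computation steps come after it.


Answer: Gamma_ppp = (1458*p^3*q^2 + 864*p*q^4)/(81*p^6 + 1593*p^4*q^2 + 3168*p^2*q^4 + 256*q^6 + 36), Gamma_ppq = (729*p^4*q + 1728*p^2*q^3 + 768*q^5)/(81*p^6 + 1593*p^4*q^2 + 3168*p^2*q^4 + 256*q^6 + 36), Gamma_pqq = (2592*p^3*q^2 + 1536*p*q^4)/(81*p^6 + 1593*p^4*q^2 + 3168*p^2*q^4 + 256*q^6 + 36), Gamma_qpp = (486*p^4*q + 2592*p^2*q^3)/(81*p^6 + 1593*p^4*q^2 + 3168*p^2*q^4 + 256*q^6 + 36), Gamma_qpq = (243*p^5 + 1728*p^3*q^2 + 2304*p*q^4)/(81*p^6 + 1593*p^4*q^2 + 3168*p^2*q^4 + 256*q^6 + 36), Gamma_qqq = (864*p^4*q + 4608*p^2*q^3)/(81*p^6 + 1593*p^4*q^2 + 3168*p^2*q^4 + 256*q^6 + 36)

E = 1 + (64/9)*q^6 + 24*p^2*q^4 + (81/4)*p^4*q^2; F = (64/3)*p*q^5 + 40*p^3*q^3 + (27/4)*p^5*q; G = 1 + 64*p^2*q^4 + 24*p^4*q^2 + (9/4)*p^6
Gamma^k_ij = (1/2) g^{kl} (d_i g_jl + d_j g_il - d_l g_ij), with g^inv = (1/(EG-F^2)) [[G, -F], [-F, E]]
first partials: E_p = 48*p*q^4 + 81*p^3*q^2, E_q = (128/3)*q^5 + 96*p^2*q^3 + (81/2)*p^4*q, F_p = (64/3)*q^5 + 120*p^2*q^3 + (135/4)*p^4*q, F_q = (320/3)*p*q^4 + 120*p^3*q^2 + (27/4)*p^5, G_p = 128*p*q^4 + 96*p^3*q^2 + (27/2)*p^5, G_q = 256*p^2*q^3 + 48*p^4*q
D = EG - F^2 = 1 + (64/9)*q^6 + 88*p^2*q^4 + (177/4)*p^4*q^2 + (9/4)*p^6
expanded: Gamma^p_pp = (G E_p - 2F F_p + F E_q)/(2D), Gamma^p_pq = (G E_q - F G_p)/(2D), Gamma^p_qq = (2G F_q - G G_p - F G_q)/(2D), Gamma^q_pp = (2E F_p - E E_q - F E_p)/(2D), Gamma^q_pq = (E G_p - F E_q)/(2D), Gamma^q_qq = (E G_q - 2F F_q + F G_p)/(2D); substitute and cancel common factors


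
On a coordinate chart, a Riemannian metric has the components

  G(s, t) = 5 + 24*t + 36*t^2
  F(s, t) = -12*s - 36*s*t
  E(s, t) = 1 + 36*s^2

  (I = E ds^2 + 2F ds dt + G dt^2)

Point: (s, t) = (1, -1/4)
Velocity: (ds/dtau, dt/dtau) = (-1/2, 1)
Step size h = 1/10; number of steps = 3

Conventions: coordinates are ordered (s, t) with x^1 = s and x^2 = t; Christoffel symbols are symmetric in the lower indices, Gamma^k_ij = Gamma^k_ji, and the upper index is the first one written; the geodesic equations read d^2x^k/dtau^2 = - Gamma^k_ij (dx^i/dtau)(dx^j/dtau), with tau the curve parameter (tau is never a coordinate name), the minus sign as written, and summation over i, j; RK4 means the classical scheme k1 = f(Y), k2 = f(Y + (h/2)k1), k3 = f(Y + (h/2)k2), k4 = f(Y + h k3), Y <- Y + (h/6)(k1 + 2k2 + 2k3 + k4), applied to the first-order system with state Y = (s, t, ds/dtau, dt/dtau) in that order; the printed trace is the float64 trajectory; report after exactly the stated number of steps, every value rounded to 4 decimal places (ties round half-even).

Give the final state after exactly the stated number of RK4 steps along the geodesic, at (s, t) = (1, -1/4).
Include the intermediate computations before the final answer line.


f(Y) = (ds/dtau, dt/dtau, -Gamma^s_ij Y'^i Y'^j, -Gamma^t_ij Y'^i Y'^j) with the Gammas evaluated at the stage position; h = 0.100000; intermediate values shown to 6 dp
step 0: s = 1.0000, t = -0.2500, ds/dtau = -0.5000, dt/dtau = 1.0000
step 1:
  k1: at (s, t) = (1.000000, -0.250000), (ds/dtau, dt/dtau) = (-0.500000, 1.000000); Gamma_sss = 0.966443, Gamma_sst = 0.000000, Gamma_stt = -0.966443, Gamma_tss = -0.080537, Gamma_tst = 0.000000, Gamma_ttt = 0.080537; k1 = (-0.500000, 1.000000, 0.724832, -0.060403)
  k2: at (s, t) = (0.975000, -0.200000), (ds/dtau, dt/dtau) = (-0.463758, 0.996980); Gamma_sss = 0.978738, Gamma_sst = 0.000000, Gamma_stt = -0.978738, Gamma_tss = -0.133845, Gamma_tst = 0.000000, Gamma_ttt = 0.133845; k2 = (-0.463758, 0.996980, 0.762336, -0.104251)
  k3: at (s, t) = (0.976812, -0.200151), (ds/dtau, dt/dtau) = (-0.461883, 0.994787); Gamma_sss = 0.977128, Gamma_sst = 0.000000, Gamma_stt = -0.977128, Gamma_tss = -0.133225, Gamma_tst = 0.000000, Gamma_ttt = 0.133225; k3 = (-0.461883, 0.994787, 0.758511, -0.103418)
  k4: at (s, t) = (0.953812, -0.150521), (ds/dtau, dt/dtau) = (-0.424149, 0.989658); Gamma_sss = 0.982344, Gamma_sst = 0.000000, Gamma_stt = -0.982344, Gamma_tss = -0.188281, Gamma_tst = 0.000000, Gamma_ttt = 0.188281; k4 = (-0.424149, 0.989658, 0.785405, -0.150534)
  Y <- Y + (h/6)(k1 + 2k2 + 2k3 + k4): s = 0.9537, t = -0.1504, ds/dtau = -0.4241, dt/dtau = 0.9896
step 2:
  k1: at (s, t) = (0.953743, -0.150447), (ds/dtau, dt/dtau) = (-0.424134, 0.989562); Gamma_sss = 0.982379, Gamma_sst = 0.000000, Gamma_stt = -0.982379, Gamma_tss = -0.188378, Gamma_tst = 0.000000, Gamma_ttt = 0.188378; k1 = (-0.424134, 0.989562, 0.785257, -0.150578)
  k2: at (s, t) = (0.932536, -0.100969), (ds/dtau, dt/dtau) = (-0.384872, 0.982033); Gamma_sss = 0.980178, Gamma_sst = 0.000000, Gamma_stt = -0.980178, Gamma_tss = -0.244236, Gamma_tst = 0.000000, Gamma_ttt = 0.244236; k2 = (-0.384872, 0.982033, 0.800083, -0.199361)
  k3: at (s, t) = (0.934499, -0.101345), (ds/dtau, dt/dtau) = (-0.384130, 0.979594); Gamma_sss = 0.978651, Gamma_sst = 0.000000, Gamma_stt = -0.978651, Gamma_tss = -0.242949, Gamma_tst = 0.000000, Gamma_ttt = 0.242949; k3 = (-0.384130, 0.979594, 0.794712, -0.197286)
  k4: at (s, t) = (0.915330, -0.052487), (ds/dtau, dt/dtau) = (-0.344663, 0.969833); Gamma_sss = 0.969135, Gamma_sst = 0.000000, Gamma_stt = -0.969135, Gamma_tss = -0.297355, Gamma_tst = 0.000000, Gamma_ttt = 0.297355; k4 = (-0.344663, 0.969833, 0.796420, -0.244362)
  Y <- Y + (h/6)(k1 + 2k2 + 2k3 + k4): s = 0.9153, t = -0.0524, ds/dtau = -0.3446, dt/dtau = 0.9698
step 3:
  k1: at (s, t) = (0.915296, -0.052403), (ds/dtau, dt/dtau) = (-0.344613, 0.969758); Gamma_sss = 0.969114, Gamma_sst = 0.000000, Gamma_stt = -0.969114, Gamma_tss = -0.297449, Gamma_tst = 0.000000, Gamma_ttt = 0.297449; k1 = (-0.344613, 0.969758, 0.796294, -0.244406)
  k2: at (s, t) = (0.898065, -0.003915), (ds/dtau, dt/dtau) = (-0.304799, 0.957538); Gamma_sss = 0.952535, Gamma_sst = 0.000000, Gamma_stt = -0.952535, Gamma_tss = -0.349399, Gamma_tst = 0.000000, Gamma_ttt = 0.349399; k2 = (-0.304799, 0.957538, 0.784867, -0.287896)
  k3: at (s, t) = (0.900056, -0.004526), (ds/dtau, dt/dtau) = (-0.305370, 0.955363); Gamma_sss = 0.951440, Gamma_sst = 0.000000, Gamma_stt = -0.951440, Gamma_tss = -0.347579, Gamma_tst = 0.000000, Gamma_ttt = 0.347579; k3 = (-0.305370, 0.955363, 0.779675, -0.284830)
  k4: at (s, t) = (0.884759, 0.043134), (ds/dtau, dt/dtau) = (-0.266646, 0.941275); Gamma_sss = 0.929072, Gamma_sst = 0.000000, Gamma_stt = -0.929072, Gamma_tss = -0.395322, Gamma_tst = 0.000000, Gamma_ttt = 0.395322; k4 = (-0.266646, 0.941275, 0.757100, -0.322148)
  Y <- Y + (h/6)(k1 + 2k2 + 2k3 + k4): s = 0.8848, t = 0.0432, ds/dtau = -0.2666, dt/dtau = 0.9412

Answer: s = 0.8848, t = 0.0432, ds/dtau = -0.2666, dt/dtau = 0.9412


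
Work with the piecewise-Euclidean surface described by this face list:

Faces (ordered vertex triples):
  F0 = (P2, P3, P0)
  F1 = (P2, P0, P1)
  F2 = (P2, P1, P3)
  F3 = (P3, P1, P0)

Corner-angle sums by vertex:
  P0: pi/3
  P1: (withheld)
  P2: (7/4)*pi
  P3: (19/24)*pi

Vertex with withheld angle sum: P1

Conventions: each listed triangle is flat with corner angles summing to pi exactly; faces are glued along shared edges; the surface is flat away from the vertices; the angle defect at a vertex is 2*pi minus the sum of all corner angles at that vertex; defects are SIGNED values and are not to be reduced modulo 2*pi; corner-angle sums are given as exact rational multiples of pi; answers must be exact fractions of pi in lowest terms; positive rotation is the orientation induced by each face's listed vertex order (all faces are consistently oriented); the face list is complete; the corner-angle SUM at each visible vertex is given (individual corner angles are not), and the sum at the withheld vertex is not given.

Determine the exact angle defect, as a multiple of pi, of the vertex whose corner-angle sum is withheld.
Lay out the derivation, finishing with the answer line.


V = 4, E = 6, F = 4; chi = V - E + F = 2
Gauss-Bonnet: total defect = 2*pi*chi = 4*pi; visible defects sum to (25/8)*pi

Answer: defect(P1) = (7/8)*pi


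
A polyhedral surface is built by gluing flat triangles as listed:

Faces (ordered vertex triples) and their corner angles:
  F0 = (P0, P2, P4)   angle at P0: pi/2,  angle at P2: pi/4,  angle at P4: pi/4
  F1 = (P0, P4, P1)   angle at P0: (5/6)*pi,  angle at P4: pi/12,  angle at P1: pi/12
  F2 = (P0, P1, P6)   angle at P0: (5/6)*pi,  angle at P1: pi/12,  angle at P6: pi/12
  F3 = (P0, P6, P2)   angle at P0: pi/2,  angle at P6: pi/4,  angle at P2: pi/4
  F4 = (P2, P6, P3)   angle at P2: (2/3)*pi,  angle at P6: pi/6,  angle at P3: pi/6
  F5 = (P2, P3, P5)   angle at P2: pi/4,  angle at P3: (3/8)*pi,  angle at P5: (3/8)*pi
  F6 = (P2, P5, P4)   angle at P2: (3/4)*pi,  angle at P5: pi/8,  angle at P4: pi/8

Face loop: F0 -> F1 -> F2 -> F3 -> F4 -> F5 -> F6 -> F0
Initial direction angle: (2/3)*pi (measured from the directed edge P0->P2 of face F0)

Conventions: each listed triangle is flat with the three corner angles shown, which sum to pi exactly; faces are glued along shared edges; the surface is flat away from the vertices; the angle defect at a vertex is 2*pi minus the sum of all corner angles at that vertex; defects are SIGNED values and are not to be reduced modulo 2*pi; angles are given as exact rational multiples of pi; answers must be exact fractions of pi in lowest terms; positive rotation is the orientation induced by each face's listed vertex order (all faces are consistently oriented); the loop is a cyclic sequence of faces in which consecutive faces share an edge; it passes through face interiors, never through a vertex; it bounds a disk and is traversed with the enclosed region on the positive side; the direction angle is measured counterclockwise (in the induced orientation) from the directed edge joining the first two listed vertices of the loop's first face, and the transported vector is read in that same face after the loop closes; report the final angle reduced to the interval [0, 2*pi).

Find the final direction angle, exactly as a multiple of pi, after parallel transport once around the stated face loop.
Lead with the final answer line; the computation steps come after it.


Answer: final direction angle = (11/6)*pi

enclosed vertex P0: corner angles sum to (8/3)*pi, defect = 2*pi - (8/3)*pi = (-2/3)*pi
enclosed vertex P2: corner angles sum to (13/6)*pi, defect = 2*pi - (13/6)*pi = -pi/6
summing the enclosed defects onto the initial angle, mod 2*pi in the induced orientation:
final angle = (2/3)*pi - (5/6)*pi = (11/6)*pi (mod 2*pi)


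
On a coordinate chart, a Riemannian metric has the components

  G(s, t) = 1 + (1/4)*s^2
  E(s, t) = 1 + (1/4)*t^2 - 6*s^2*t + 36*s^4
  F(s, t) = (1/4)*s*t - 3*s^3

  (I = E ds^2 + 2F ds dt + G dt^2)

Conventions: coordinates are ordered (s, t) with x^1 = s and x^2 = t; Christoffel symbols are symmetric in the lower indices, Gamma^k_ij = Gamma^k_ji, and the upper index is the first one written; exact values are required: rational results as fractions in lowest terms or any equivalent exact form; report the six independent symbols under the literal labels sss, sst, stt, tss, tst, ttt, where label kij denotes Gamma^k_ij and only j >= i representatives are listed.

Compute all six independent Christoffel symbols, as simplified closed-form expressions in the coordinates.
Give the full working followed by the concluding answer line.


E = 1 + (1/4)*t^2 - 6*s^2*t + 36*s^4; F = (1/4)*s*t - 3*s^3; G = 1 + (1/4)*s^2
Gamma^k_ij = (1/2) g^{kl} (d_i g_jl + d_j g_il - d_l g_ij), with g^inv = (1/(EG-F^2)) [[G, -F], [-F, E]]
first partials: E_s = -12*s*t + 144*s^3, E_t = (1/2)*t - 6*s^2, F_s = (1/4)*t - 9*s^2, F_t = (1/4)*s, G_s = (1/2)*s, G_t = 0
D = EG - F^2 = 1 + (1/4)*t^2 + (1/4)*s^2 - 6*s^2*t + 36*s^4
expanded: Gamma^s_ss = (G E_s - 2F F_s + F E_t)/(2D), Gamma^s_st = (G E_t - F G_s)/(2D), Gamma^s_tt = (2G F_t - G G_s - F G_t)/(2D), Gamma^t_ss = (2E F_s - E E_t - F E_s)/(2D), Gamma^t_st = (E G_s - F E_t)/(2D), Gamma^t_tt = (E G_t - 2F F_t + F G_s)/(2D); substitute and cancel common factors

Answer: Gamma_sss = (288*s^3 - 24*s*t)/(144*s^4 - 24*s^2*t + s^2 + t^2 + 4), Gamma_sst = (-12*s^2 + t)/(144*s^4 - 24*s^2*t + s^2 + t^2 + 4), Gamma_stt = 0, Gamma_tss = -24*s^2/(144*s^4 - 24*s^2*t + s^2 + t^2 + 4), Gamma_tst = s/(144*s^4 - 24*s^2*t + s^2 + t^2 + 4), Gamma_ttt = 0


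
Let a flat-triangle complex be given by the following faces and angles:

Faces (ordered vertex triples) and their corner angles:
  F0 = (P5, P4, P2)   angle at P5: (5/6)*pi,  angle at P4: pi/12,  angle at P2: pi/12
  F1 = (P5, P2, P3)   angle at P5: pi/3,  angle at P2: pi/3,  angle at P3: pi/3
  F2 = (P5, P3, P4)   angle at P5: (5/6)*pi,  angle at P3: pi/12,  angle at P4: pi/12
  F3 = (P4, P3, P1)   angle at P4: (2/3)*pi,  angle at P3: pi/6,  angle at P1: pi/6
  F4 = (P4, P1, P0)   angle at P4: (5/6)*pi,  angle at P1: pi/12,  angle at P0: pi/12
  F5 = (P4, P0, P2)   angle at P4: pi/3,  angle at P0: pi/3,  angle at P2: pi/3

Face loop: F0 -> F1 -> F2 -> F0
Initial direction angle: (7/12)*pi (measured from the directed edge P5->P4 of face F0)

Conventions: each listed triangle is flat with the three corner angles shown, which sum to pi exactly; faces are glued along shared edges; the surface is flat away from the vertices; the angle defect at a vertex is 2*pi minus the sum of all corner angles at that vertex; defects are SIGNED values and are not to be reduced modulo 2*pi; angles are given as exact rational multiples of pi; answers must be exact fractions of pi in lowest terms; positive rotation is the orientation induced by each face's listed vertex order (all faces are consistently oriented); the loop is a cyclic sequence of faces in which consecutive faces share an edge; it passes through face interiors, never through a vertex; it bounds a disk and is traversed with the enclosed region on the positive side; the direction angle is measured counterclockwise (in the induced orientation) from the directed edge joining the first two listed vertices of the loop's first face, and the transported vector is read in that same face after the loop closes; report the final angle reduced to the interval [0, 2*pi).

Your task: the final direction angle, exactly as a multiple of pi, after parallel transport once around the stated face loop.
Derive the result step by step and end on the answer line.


enclosed vertex P5: corner angles sum to 2*pi, defect = 2*pi - 2*pi = 0
by Gauss-Bonnet the loop rotates the vector by the enclosed defect sum (positive orientation, mod 2*pi)
final angle = (7/12)*pi + 0 = (7/12)*pi (mod 2*pi)

Answer: final direction angle = (7/12)*pi


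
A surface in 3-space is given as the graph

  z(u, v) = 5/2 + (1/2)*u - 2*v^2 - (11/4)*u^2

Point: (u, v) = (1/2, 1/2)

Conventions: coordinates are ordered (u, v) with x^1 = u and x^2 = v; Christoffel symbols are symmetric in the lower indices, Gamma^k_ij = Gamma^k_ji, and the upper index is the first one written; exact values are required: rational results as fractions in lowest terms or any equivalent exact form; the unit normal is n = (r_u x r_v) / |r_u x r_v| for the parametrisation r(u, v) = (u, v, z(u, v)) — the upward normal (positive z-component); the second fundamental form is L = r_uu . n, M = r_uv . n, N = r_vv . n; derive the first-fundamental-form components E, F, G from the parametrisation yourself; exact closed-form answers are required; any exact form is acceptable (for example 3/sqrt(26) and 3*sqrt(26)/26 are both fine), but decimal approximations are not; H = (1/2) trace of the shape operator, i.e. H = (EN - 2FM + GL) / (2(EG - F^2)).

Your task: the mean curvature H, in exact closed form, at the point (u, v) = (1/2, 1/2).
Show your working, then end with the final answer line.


z_u = -9/4, z_v = -2, z_uu = -11/2, z_uv = 0, z_vv = -4
E = 97/16, F = 9/2, G = 5; answer radicand W^2 = 161/16
unnormalised second-form numerators: l = -11/2, m = 0, n = -4; L = l/sqrt(161/16), and similarly M = m/sqrt(W^2), N = n/sqrt(W^2)
H = (E*n - 2*F*m + G*l) / (2*(EG - F^2)*sqrt(W^2)); E*n - 2*F*m + G*l = -207/4, EG - F^2 = 161/16, so H = (-18/7)/sqrt(161/16)

Answer: H = -72*sqrt(161)/1127


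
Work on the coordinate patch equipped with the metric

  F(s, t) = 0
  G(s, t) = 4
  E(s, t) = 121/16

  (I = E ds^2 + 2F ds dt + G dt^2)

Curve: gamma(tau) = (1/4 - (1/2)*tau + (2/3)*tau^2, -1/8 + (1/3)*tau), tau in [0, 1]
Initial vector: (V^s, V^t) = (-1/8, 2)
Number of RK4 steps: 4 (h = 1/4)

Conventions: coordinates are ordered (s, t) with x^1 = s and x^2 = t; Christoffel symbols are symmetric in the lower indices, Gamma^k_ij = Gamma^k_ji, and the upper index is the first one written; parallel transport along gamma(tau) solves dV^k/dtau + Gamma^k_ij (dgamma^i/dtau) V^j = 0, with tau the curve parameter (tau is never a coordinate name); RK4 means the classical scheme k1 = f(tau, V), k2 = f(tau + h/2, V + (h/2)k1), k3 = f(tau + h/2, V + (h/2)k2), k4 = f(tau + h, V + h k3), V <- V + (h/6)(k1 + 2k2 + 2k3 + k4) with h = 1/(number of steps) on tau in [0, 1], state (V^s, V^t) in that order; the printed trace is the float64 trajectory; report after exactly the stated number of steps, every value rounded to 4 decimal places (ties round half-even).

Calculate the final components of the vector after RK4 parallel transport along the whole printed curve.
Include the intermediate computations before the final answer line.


gamma'(tau) = (-1/2 + (4/3)*tau, 1/3); f(tau, V)^k = -Gamma^k_ij(gamma(tau)) gamma'^i(tau) V^j; h = 1/4; intermediate values shown to 6 dp
curve data and Christoffel symbols at the stage parameters:
  tau = 0.000000: gamma = (0.250000, -0.125000), gamma' = (-0.500000, 0.333333); Gamma_sss = 0.000000, Gamma_sst = 0.000000, Gamma_stt = 0.000000, Gamma_tss = 0.000000, Gamma_tst = 0.000000, Gamma_ttt = 0.000000
  tau = 0.125000: gamma = (0.197917, -0.083333), gamma' = (-0.333333, 0.333333); Gamma_sss = 0.000000, Gamma_sst = 0.000000, Gamma_stt = 0.000000, Gamma_tss = 0.000000, Gamma_tst = 0.000000, Gamma_ttt = 0.000000
  tau = 0.250000: gamma = (0.166667, -0.041667), gamma' = (-0.166667, 0.333333); Gamma_sss = 0.000000, Gamma_sst = 0.000000, Gamma_stt = 0.000000, Gamma_tss = 0.000000, Gamma_tst = 0.000000, Gamma_ttt = 0.000000
  tau = 0.375000: gamma = (0.156250, 0.000000), gamma' = (0.000000, 0.333333); Gamma_sss = 0.000000, Gamma_sst = 0.000000, Gamma_stt = 0.000000, Gamma_tss = 0.000000, Gamma_tst = 0.000000, Gamma_ttt = 0.000000
  tau = 0.500000: gamma = (0.166667, 0.041667), gamma' = (0.166667, 0.333333); Gamma_sss = 0.000000, Gamma_sst = 0.000000, Gamma_stt = 0.000000, Gamma_tss = 0.000000, Gamma_tst = 0.000000, Gamma_ttt = 0.000000
  tau = 0.625000: gamma = (0.197917, 0.083333), gamma' = (0.333333, 0.333333); Gamma_sss = 0.000000, Gamma_sst = 0.000000, Gamma_stt = 0.000000, Gamma_tss = 0.000000, Gamma_tst = 0.000000, Gamma_ttt = 0.000000
  tau = 0.750000: gamma = (0.250000, 0.125000), gamma' = (0.500000, 0.333333); Gamma_sss = 0.000000, Gamma_sst = 0.000000, Gamma_stt = 0.000000, Gamma_tss = 0.000000, Gamma_tst = 0.000000, Gamma_ttt = 0.000000
  tau = 0.875000: gamma = (0.322917, 0.166667), gamma' = (0.666667, 0.333333); Gamma_sss = 0.000000, Gamma_sst = 0.000000, Gamma_stt = 0.000000, Gamma_tss = 0.000000, Gamma_tst = 0.000000, Gamma_ttt = 0.000000
  tau = 1.000000: gamma = (0.416667, 0.208333), gamma' = (0.833333, 0.333333); Gamma_sss = 0.000000, Gamma_sst = 0.000000, Gamma_stt = 0.000000, Gamma_tss = 0.000000, Gamma_tst = 0.000000, Gamma_ttt = 0.000000
step 0: V^s = -0.1250, V^t = 2.0000
step 1: k1 = (0.000000, 0.000000), k2 = (0.000000, 0.000000), k3 = (0.000000, 0.000000), k4 = (0.000000, 0.000000); V <- V + (h/6)(k1 + 2k2 + 2k3 + k4): V^s = -0.1250, V^t = 2.0000
step 2: k1 = (0.000000, 0.000000), k2 = (0.000000, 0.000000), k3 = (0.000000, 0.000000), k4 = (0.000000, 0.000000); V <- V + (h/6)(k1 + 2k2 + 2k3 + k4): V^s = -0.1250, V^t = 2.0000
step 3: k1 = (0.000000, 0.000000), k2 = (0.000000, 0.000000), k3 = (0.000000, 0.000000), k4 = (0.000000, 0.000000); V <- V + (h/6)(k1 + 2k2 + 2k3 + k4): V^s = -0.1250, V^t = 2.0000
step 4: k1 = (0.000000, 0.000000), k2 = (0.000000, 0.000000), k3 = (0.000000, 0.000000), k4 = (0.000000, 0.000000); V <- V + (h/6)(k1 + 2k2 + 2k3 + k4): V^s = -0.1250, V^t = 2.0000

Answer: V^s = -0.1250, V^t = 2.0000


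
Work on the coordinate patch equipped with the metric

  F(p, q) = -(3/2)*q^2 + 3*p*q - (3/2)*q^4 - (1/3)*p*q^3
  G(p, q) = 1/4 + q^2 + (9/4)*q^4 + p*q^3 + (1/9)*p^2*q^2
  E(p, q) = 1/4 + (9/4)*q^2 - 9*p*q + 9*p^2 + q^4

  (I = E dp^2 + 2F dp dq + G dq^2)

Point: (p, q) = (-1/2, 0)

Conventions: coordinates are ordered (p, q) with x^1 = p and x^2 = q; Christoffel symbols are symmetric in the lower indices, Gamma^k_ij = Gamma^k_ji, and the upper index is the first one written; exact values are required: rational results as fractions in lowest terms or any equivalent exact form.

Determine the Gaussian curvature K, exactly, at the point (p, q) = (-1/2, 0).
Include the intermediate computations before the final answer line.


E = 5/2, F = 0, G = 1/4, EG - F^2 = 5/8 at the point
E_p = -9, E_q = 9/2, F_p = 0, F_q = -3/2, G_p = 0, G_q = 0
E_qq = 9/2, F_pq = 3, G_pp = 0
Apply the Brioschi formula K = (det M1 - det M2)/(EG - F^2)^2 over the derivative matrices of E, F, G.
M1 = [[-E_qq/2 + F_pq - G_pp/2, E_p/2, F_p - E_q/2], [F_q - G_p/2, E, F], [G_q/2, F, G]] = [[3/4, -9/2, -9/4], [-3/2, 5/2, 0], [0, 0, 1/4]]; det M1 = -39/32
M2 = [[0, E_q/2, G_p/2], [E_q/2, E, F], [G_p/2, F, G]] = [[0, 9/4, 0], [9/4, 5/2, 0], [0, 0, 1/4]]; det M2 = -81/64
det M1 - det M2 = 3/64; K = 3/64 / (5/8)^2 = 3/25

Answer: K = 3/25


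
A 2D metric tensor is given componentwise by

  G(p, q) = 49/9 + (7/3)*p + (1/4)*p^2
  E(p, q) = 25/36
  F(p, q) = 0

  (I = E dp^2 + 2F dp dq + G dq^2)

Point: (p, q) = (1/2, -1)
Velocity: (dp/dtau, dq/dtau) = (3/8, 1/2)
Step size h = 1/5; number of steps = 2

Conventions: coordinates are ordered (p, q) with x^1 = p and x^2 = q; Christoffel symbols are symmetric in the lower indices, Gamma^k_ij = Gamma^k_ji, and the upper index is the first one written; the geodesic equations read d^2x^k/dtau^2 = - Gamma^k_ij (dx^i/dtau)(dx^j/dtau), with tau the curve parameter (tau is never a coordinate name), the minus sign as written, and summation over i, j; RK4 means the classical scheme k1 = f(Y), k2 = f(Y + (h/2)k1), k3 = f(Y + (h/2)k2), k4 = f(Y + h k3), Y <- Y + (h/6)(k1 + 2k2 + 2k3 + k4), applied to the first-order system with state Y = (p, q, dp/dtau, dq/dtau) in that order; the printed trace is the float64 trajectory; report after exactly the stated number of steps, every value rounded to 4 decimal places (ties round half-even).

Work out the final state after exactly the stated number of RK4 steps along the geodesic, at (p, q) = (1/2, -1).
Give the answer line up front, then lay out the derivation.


Answer: p = 0.6860, q = -0.8065, dp/dtau = 0.5520, dq/dtau = 0.4658

f(Y) = (dp/dtau, dq/dtau, -Gamma^p_ij Y'^i Y'^j, -Gamma^q_ij Y'^i Y'^j) with the Gammas evaluated at the stage position; h = 0.200000; intermediate values shown to 6 dp
step 0: p = 0.5000, q = -1.0000, dp/dtau = 0.3750, dq/dtau = 0.5000
step 1:
  k1: at (p, q) = (0.500000, -1.000000), (dp/dtau, dq/dtau) = (0.375000, 0.500000); Gamma_ppp = 0.000000, Gamma_ppq = 0.000000, Gamma_pqq = -1.860000, Gamma_qpp = 0.000000, Gamma_qpq = 0.193548, Gamma_qqq = 0.000000; k1 = (0.375000, 0.500000, 0.465000, -0.072581)
  k2: at (p, q) = (0.537500, -0.950000), (dp/dtau, dq/dtau) = (0.421500, 0.492742); Gamma_ppp = 0.000000, Gamma_ppq = 0.000000, Gamma_pqq = -1.873500, Gamma_qpp = 0.000000, Gamma_qpq = 0.192154, Gamma_qqq = 0.000000; k2 = (0.421500, 0.492742, 0.454876, -0.079817)
  k3: at (p, q) = (0.542150, -0.950726), (dp/dtau, dq/dtau) = (0.420488, 0.492018); Gamma_ppp = 0.000000, Gamma_ppq = 0.000000, Gamma_pqq = -1.875174, Gamma_qpp = 0.000000, Gamma_qpq = 0.191982, Gamma_qqq = 0.000000; k3 = (0.420488, 0.492018, 0.453946, -0.079437)
  k4: at (p, q) = (0.584098, -0.901596), (dp/dtau, dq/dtau) = (0.465789, 0.484113); Gamma_ppp = 0.000000, Gamma_ppq = 0.000000, Gamma_pqq = -1.890275, Gamma_qpp = 0.000000, Gamma_qpq = 0.190448, Gamma_qqq = 0.000000; k4 = (0.465789, 0.484113, 0.443014, -0.085890)
  Y <- Y + (h/6)(k1 + 2k2 + 2k3 + k4): p = 0.5842, q = -0.9015, dp/dtau = 0.4659, dq/dtau = 0.4841
step 2:
  k1: at (p, q) = (0.584159, -0.901546), (dp/dtau, dq/dtau) = (0.465855, 0.484101); Gamma_ppp = 0.000000, Gamma_ppq = 0.000000, Gamma_pqq = -1.890297, Gamma_qpp = 0.000000, Gamma_qpq = 0.190446, Gamma_qqq = 0.000000; k1 = (0.465855, 0.484101, 0.442998, -0.085899)
  k2: at (p, q) = (0.630744, -0.853136), (dp/dtau, dq/dtau) = (0.510155, 0.475511); Gamma_ppp = 0.000000, Gamma_ppq = 0.000000, Gamma_pqq = -1.907068, Gamma_qpp = 0.000000, Gamma_qpq = 0.188771, Gamma_qqq = 0.000000; k2 = (0.510155, 0.475511, 0.431208, -0.091586)
  k3: at (p, q) = (0.635174, -0.853994), (dp/dtau, dq/dtau) = (0.508976, 0.474942); Gamma_ppp = 0.000000, Gamma_ppq = 0.000000, Gamma_pqq = -1.908663, Gamma_qpp = 0.000000, Gamma_qpq = 0.188614, Gamma_qqq = 0.000000; k3 = (0.508976, 0.474942, 0.430537, -0.091189)
  k4: at (p, q) = (0.685954, -0.806557), (dp/dtau, dq/dtau) = (0.551963, 0.465863); Gamma_ppp = 0.000000, Gamma_ppq = 0.000000, Gamma_pqq = -1.926943, Gamma_qpp = 0.000000, Gamma_qpq = 0.186824, Gamma_qqq = 0.000000; k4 = (0.551963, 0.465863, 0.418201, -0.096080)
  Y <- Y + (h/6)(k1 + 2k2 + 2k3 + k4): p = 0.6860, q = -0.8065, dp/dtau = 0.5520, dq/dtau = 0.4658


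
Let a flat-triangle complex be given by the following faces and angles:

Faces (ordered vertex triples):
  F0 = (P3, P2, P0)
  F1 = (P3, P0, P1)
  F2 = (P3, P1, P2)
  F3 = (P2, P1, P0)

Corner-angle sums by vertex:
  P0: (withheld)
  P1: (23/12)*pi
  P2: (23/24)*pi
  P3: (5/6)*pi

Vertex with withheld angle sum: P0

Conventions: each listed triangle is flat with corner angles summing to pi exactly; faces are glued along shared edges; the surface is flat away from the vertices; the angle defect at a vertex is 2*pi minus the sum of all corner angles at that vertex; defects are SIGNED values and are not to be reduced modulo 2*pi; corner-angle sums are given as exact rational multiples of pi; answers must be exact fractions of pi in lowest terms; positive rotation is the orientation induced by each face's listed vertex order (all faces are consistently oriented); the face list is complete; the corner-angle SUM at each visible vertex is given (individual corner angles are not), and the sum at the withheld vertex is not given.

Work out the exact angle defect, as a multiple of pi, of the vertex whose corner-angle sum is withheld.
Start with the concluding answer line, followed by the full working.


Answer: defect(P0) = (41/24)*pi

V = 4, E = 6, F = 4; chi = V - E + F = 2
Gauss-Bonnet: total defect = 2*pi*chi = 4*pi; visible defects sum to (55/24)*pi


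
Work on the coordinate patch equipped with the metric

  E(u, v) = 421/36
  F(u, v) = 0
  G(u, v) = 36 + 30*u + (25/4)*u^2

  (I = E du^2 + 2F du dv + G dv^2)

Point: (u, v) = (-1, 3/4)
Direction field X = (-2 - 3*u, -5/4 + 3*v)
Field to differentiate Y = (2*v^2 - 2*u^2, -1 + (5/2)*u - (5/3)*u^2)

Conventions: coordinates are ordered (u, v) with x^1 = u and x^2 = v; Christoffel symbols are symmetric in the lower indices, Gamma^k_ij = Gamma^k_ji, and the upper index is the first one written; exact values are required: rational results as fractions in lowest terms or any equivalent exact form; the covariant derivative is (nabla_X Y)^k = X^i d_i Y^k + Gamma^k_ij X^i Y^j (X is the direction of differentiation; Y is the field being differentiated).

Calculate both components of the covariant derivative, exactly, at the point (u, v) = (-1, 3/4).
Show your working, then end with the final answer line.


E = 421/36, F = 0, G = 49/4 at the point
E_u = 0, E_v = 0, F_u = 0, F_v = 0, G_u = 35/2, G_v = 0
EG - F^2 = 20629/144;  g^inv = (144/20629) * [[49/4, 0], [0, 421/36]]
first-kind symbols [ij,l] = (1/2)(d_i g_jl + d_j g_il - d_l g_ij): [uu,u] = E_u/2 = 0, [uu,v] = F_u - E_v/2 = 0, [uv,u] = E_v/2 = 0, [uv,v] = G_u/2 = 35/4, [vv,u] = F_v - G_u/2 = -35/4, [vv,v] = G_v/2 = 0
Gamma^u_ij = (G*[ij,u] - F*[ij,v])/(EG - F^2), Gamma^v_ij = (E*[ij,v] - F*[ij,u])/(EG - F^2)
Gamma_uuu = 0, Gamma_uuv = 0, Gamma_uvv = -315/421, Gamma_vuu = 0, Gamma_vuv = 5/7, Gamma_vvv = 0
X = (1, 1), Y = (-7/8, -31/6) at the point

Answer: (nabla_X Y)^u = 9149/842, (nabla_X Y)^v = 85/56


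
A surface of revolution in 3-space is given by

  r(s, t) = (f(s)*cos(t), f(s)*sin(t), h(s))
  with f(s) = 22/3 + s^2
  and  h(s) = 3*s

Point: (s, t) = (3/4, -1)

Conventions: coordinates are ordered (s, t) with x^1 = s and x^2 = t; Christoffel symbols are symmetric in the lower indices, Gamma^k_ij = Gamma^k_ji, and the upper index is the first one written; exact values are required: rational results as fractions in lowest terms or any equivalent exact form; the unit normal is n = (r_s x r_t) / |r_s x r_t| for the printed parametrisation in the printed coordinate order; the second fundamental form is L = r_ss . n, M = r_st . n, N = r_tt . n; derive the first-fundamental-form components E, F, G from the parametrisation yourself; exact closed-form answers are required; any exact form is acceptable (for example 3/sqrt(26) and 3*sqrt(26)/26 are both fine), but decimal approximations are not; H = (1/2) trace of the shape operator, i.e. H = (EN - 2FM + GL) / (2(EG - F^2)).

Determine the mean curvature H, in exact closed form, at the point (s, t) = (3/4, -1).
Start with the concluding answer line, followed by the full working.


Answer: H = -872*sqrt(5)/85275

f = 379/48, f' = 3/2, f'' = 2, h' = 3, h'' = 0
E = 45/4, F = 0, G = 143641/2304; answer radicand W^2 = 45/4
unnormalised second-form numerators: l = -6, m = 0, n = 379/16; L = l/sqrt(45/4), and similarly M = m/sqrt(W^2), N = n/sqrt(W^2)
H = (E*n - 2*F*m + G*l) / (2*(EG - F^2)*sqrt(W^2)); E*n - 2*F*m + G*l = -41311/384, EG - F^2 = 718205/1024, so H = (-436/5685)/sqrt(45/4)


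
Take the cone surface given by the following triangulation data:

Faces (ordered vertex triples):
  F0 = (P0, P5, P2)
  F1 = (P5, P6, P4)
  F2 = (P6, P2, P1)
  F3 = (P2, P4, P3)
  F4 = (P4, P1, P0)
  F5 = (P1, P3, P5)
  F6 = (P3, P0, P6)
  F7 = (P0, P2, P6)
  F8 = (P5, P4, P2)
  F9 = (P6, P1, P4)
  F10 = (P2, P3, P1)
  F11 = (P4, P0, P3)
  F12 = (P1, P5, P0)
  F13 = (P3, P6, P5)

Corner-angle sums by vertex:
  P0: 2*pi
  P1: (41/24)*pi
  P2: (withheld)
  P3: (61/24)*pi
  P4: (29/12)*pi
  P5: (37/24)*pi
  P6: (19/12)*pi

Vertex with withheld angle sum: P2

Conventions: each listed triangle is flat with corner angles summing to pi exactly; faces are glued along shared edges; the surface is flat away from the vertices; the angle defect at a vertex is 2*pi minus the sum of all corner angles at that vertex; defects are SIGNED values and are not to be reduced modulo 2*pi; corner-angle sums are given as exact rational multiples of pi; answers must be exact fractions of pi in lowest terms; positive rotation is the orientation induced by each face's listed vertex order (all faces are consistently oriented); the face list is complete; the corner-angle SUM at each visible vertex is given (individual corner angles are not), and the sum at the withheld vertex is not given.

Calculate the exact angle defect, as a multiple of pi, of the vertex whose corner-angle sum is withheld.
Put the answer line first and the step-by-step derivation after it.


Answer: defect(P2) = (-5/24)*pi

V = 7, E = 21, F = 14; chi = V - E + F = 0
Gauss-Bonnet: total defect = 2*pi*chi = 0; visible defects sum to (5/24)*pi


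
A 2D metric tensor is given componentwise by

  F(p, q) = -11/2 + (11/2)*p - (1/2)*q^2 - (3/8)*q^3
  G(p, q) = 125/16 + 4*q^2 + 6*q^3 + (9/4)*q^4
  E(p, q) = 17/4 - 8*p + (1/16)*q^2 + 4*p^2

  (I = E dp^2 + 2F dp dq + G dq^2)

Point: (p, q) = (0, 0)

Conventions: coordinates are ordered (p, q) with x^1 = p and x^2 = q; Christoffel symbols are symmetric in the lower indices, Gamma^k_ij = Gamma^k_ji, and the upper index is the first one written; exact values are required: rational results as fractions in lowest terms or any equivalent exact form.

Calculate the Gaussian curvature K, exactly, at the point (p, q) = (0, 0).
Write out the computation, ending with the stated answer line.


E = 17/4, F = -11/2, G = 125/16, EG - F^2 = 189/64 at the point
E_p = -8, E_q = 0, F_p = 11/2, F_q = 0, G_p = 0, G_q = 0
E_qq = 1/8, F_pq = 0, G_pp = 0
Brioschi: K = (det M1 - det M2) / (EG - F^2)^2 with the standard first/second-derivative matrices M1, M2.
M1 = [[-E_qq/2 + F_pq - G_pp/2, E_p/2, F_p - E_q/2], [F_q - G_p/2, E, F], [G_q/2, F, G]] = [[-1/16, -4, 11/2], [0, 17/4, -11/2], [0, -11/2, 125/16]]; det M1 = -189/1024
M2 = [[0, E_q/2, G_p/2], [E_q/2, E, F], [G_p/2, F, G]] = [[0, 0, 0], [0, 17/4, -11/2], [0, -11/2, 125/16]]; det M2 = 0
det M1 - det M2 = -189/1024; K = -189/1024 / (189/64)^2 = -4/189

Answer: K = -4/189


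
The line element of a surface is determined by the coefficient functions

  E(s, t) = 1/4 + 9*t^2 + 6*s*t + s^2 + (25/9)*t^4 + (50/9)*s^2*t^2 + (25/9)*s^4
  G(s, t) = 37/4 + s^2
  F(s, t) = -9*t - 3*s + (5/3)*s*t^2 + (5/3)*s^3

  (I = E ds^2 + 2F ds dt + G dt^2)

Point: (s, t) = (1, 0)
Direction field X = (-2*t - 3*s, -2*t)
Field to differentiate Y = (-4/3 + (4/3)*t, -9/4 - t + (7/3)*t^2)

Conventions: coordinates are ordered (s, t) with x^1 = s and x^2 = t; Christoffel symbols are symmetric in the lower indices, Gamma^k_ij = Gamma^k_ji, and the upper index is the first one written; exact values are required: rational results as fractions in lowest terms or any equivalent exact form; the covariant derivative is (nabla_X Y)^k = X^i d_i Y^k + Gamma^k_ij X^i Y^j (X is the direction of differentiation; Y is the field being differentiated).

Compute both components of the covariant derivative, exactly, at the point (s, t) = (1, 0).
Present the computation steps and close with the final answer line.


E = 145/36, F = -4/3, G = 41/4 at the point
E_s = 118/9, E_t = 6, F_s = 2, F_t = -9, G_s = 2, G_t = 0
EG - F^2 = 5689/144;  g^inv = (144/5689) * [[41/4, 4/3], [4/3, 145/36]]
first-kind symbols [ij,l] = (1/2)(d_i g_jl + d_j g_il - d_l g_ij): [ss,s] = E_s/2 = 59/9, [ss,t] = F_s - E_t/2 = -1, [st,s] = E_t/2 = 3, [st,t] = G_s/2 = 1, [tt,s] = F_t - G_s/2 = -10, [tt,t] = G_t/2 = 0
Gamma^s_ij = (G*[ij,s] - F*[ij,t])/(EG - F^2), Gamma^t_ij = (E*[ij,t] - F*[ij,s])/(EG - F^2)
Gamma_sss = 9484/5689, Gamma_sst = 4620/5689, Gamma_stt = -14760/5689, Gamma_tss = 2036/17067, Gamma_tst = 1156/5689, Gamma_ttt = -1920/5689
X = (-3, 0), Y = (-4/3, -9/4) at the point

Answer: (nabla_X Y)^s = 69121/5689, (nabla_X Y)^t = 31553/17067


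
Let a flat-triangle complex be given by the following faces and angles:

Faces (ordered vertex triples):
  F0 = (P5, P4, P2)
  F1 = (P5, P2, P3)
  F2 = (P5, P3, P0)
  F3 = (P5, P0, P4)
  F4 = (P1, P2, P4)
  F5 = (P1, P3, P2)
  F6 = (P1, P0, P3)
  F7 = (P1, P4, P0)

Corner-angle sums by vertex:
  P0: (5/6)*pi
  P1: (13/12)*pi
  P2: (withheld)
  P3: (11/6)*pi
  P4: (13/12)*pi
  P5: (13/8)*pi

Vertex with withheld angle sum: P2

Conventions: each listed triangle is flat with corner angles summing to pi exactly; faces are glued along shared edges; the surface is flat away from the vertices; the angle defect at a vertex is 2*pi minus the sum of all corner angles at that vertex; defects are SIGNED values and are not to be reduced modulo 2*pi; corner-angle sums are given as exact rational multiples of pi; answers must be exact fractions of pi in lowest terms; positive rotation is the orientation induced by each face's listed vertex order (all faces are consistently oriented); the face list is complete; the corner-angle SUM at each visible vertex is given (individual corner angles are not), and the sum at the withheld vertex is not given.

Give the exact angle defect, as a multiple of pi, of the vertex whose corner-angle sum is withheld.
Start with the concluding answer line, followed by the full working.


Answer: defect(P2) = (11/24)*pi

V = 6, E = 12, F = 8; chi = V - E + F = 2
Gauss-Bonnet: total defect = 2*pi*chi = 4*pi; visible defects sum to (85/24)*pi


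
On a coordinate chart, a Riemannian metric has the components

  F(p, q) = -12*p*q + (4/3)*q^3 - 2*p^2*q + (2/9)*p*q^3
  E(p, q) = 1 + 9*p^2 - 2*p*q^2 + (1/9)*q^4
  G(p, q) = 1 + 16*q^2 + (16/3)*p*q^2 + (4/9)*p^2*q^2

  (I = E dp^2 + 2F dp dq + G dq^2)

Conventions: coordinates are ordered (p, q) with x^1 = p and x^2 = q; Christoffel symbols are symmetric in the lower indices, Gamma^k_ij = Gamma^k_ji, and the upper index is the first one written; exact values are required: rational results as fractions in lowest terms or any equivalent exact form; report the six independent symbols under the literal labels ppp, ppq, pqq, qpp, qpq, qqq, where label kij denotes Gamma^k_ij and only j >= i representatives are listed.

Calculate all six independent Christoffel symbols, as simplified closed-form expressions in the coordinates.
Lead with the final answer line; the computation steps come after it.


Answer: Gamma_ppp = (81*p - 9*q^2)/(4*p^2*q^2 + 81*p^2 + 30*p*q^2 + q^4 + 144*q^2 + 9), Gamma_ppq = (-18*p*q + 2*q^3)/(4*p^2*q^2 + 81*p^2 + 30*p*q^2 + q^4 + 144*q^2 + 9), Gamma_pqq = (-18*p^2 + 2*p*q^2 - 108*p + 12*q^2)/(4*p^2*q^2 + 81*p^2 + 30*p*q^2 + q^4 + 144*q^2 + 9), Gamma_qpp = (-18*p*q - 108*q)/(4*p^2*q^2 + 81*p^2 + 30*p*q^2 + q^4 + 144*q^2 + 9), Gamma_qpq = (4*p*q^2 + 24*q^2)/(4*p^2*q^2 + 81*p^2 + 30*p*q^2 + q^4 + 144*q^2 + 9), Gamma_qqq = (4*p^2*q + 48*p*q + 144*q)/(4*p^2*q^2 + 81*p^2 + 30*p*q^2 + q^4 + 144*q^2 + 9)

E = 1 + 9*p^2 - 2*p*q^2 + (1/9)*q^4; F = -12*p*q + (4/3)*q^3 - 2*p^2*q + (2/9)*p*q^3; G = 1 + 16*q^2 + (16/3)*p*q^2 + (4/9)*p^2*q^2
Gamma^k_ij = (1/2) g^{kl} (d_i g_jl + d_j g_il - d_l g_ij), with g^inv = (1/(EG-F^2)) [[G, -F], [-F, E]]
first partials: E_p = 18*p - 2*q^2, E_q = -4*p*q + (4/9)*q^3, F_p = -12*q - 4*p*q + (2/9)*q^3, F_q = -12*p + 4*q^2 - 2*p^2 + (2/3)*p*q^2, G_p = (16/3)*q^2 + (8/9)*p*q^2, G_q = 32*q + (32/3)*p*q + (8/9)*p^2*q
D = EG - F^2 = 1 + 16*q^2 + 9*p^2 + (10/3)*p*q^2 + (1/9)*q^4 + (4/9)*p^2*q^2
expanded: Gamma^p_pp = (G E_p - 2F F_p + F E_q)/(2D), Gamma^p_pq = (G E_q - F G_p)/(2D), Gamma^p_qq = (2G F_q - G G_p - F G_q)/(2D), Gamma^q_pp = (2E F_p - E E_q - F E_p)/(2D), Gamma^q_pq = (E G_p - F E_q)/(2D), Gamma^q_qq = (E G_q - 2F F_q + F G_p)/(2D); substitute and cancel common factors


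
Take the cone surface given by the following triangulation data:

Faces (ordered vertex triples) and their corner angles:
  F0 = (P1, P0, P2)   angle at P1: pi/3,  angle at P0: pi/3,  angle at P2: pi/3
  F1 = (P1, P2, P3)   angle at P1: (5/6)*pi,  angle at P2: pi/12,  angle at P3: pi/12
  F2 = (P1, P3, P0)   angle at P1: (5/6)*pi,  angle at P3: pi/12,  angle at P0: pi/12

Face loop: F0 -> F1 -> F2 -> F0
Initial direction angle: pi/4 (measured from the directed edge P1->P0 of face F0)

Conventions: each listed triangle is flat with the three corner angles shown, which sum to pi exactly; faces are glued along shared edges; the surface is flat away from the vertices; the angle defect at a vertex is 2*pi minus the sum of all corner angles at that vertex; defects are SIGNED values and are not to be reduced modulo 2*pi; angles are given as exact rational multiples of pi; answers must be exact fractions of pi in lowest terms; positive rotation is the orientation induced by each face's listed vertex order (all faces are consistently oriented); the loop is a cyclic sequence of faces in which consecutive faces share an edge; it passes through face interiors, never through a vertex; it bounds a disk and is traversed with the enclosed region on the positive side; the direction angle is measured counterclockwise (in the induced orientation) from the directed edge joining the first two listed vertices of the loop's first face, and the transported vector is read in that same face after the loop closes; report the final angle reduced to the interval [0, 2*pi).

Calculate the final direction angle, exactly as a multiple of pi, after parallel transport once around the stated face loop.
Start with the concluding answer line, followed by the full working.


Answer: final direction angle = pi/4

enclosed vertex P1: corner angles sum to 2*pi, defect = 2*pi - 2*pi = 0
the rotation equals the total enclosed defect, so the final angle is initial + defects (mod 2*pi)
final angle = pi/4 + 0 = pi/4 (mod 2*pi)
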